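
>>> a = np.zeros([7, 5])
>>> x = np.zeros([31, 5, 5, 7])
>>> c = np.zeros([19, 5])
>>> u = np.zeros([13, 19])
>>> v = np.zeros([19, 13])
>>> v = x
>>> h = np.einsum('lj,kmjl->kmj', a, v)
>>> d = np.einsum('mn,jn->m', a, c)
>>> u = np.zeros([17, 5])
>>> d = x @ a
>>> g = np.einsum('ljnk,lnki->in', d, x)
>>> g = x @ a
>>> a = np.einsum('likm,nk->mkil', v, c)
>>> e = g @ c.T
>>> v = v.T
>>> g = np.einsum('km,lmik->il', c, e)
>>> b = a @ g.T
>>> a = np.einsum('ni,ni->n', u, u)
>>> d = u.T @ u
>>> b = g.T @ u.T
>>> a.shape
(17,)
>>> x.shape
(31, 5, 5, 7)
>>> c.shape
(19, 5)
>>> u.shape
(17, 5)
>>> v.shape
(7, 5, 5, 31)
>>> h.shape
(31, 5, 5)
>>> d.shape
(5, 5)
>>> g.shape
(5, 31)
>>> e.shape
(31, 5, 5, 19)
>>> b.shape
(31, 17)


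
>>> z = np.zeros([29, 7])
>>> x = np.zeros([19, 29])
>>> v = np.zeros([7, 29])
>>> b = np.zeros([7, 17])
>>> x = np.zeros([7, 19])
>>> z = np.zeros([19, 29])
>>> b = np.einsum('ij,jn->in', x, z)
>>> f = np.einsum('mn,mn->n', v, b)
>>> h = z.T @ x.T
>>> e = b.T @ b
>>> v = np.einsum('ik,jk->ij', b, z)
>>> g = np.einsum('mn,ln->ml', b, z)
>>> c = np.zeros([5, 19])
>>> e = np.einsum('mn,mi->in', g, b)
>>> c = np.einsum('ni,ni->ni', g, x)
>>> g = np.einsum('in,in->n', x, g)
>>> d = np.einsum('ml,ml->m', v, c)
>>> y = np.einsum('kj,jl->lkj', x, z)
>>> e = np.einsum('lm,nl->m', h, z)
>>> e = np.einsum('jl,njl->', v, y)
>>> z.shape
(19, 29)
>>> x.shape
(7, 19)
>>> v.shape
(7, 19)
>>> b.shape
(7, 29)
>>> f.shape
(29,)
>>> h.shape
(29, 7)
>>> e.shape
()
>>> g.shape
(19,)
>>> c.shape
(7, 19)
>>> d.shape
(7,)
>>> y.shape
(29, 7, 19)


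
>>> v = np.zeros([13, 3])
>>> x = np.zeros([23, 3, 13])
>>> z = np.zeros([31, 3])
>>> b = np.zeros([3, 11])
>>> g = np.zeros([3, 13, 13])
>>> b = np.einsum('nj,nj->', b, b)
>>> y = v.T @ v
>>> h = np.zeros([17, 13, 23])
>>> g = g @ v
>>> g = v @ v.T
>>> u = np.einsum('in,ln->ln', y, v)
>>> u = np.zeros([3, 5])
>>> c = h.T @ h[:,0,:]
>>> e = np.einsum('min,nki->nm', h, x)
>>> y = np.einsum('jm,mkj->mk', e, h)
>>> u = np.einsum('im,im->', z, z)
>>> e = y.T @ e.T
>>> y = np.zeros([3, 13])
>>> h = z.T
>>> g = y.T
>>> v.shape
(13, 3)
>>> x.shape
(23, 3, 13)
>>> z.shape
(31, 3)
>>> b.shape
()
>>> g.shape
(13, 3)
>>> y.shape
(3, 13)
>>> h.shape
(3, 31)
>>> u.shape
()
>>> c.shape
(23, 13, 23)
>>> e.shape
(13, 23)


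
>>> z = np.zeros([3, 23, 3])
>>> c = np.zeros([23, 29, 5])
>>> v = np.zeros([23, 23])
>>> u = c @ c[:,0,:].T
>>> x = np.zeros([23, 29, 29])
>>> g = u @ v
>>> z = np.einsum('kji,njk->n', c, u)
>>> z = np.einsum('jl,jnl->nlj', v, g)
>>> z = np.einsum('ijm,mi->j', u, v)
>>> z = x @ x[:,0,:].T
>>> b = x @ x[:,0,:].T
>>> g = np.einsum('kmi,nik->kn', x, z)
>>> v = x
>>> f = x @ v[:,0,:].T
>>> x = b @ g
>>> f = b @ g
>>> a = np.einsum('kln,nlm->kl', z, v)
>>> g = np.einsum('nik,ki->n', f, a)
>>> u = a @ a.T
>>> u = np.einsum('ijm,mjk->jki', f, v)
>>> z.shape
(23, 29, 23)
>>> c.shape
(23, 29, 5)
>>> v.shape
(23, 29, 29)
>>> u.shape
(29, 29, 23)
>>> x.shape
(23, 29, 23)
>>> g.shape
(23,)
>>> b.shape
(23, 29, 23)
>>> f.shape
(23, 29, 23)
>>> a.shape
(23, 29)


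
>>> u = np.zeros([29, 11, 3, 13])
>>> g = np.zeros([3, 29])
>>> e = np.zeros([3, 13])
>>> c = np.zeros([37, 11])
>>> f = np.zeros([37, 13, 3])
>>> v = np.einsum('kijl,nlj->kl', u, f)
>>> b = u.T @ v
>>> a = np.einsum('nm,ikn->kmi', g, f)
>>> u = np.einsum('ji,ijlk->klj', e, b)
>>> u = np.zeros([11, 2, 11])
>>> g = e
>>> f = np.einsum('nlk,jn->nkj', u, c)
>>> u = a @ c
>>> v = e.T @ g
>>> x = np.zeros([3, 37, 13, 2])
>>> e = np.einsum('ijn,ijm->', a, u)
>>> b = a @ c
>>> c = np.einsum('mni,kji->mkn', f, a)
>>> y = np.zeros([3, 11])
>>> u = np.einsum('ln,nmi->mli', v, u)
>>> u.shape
(29, 13, 11)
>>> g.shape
(3, 13)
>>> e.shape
()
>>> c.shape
(11, 13, 11)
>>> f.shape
(11, 11, 37)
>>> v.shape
(13, 13)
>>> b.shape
(13, 29, 11)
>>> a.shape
(13, 29, 37)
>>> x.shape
(3, 37, 13, 2)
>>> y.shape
(3, 11)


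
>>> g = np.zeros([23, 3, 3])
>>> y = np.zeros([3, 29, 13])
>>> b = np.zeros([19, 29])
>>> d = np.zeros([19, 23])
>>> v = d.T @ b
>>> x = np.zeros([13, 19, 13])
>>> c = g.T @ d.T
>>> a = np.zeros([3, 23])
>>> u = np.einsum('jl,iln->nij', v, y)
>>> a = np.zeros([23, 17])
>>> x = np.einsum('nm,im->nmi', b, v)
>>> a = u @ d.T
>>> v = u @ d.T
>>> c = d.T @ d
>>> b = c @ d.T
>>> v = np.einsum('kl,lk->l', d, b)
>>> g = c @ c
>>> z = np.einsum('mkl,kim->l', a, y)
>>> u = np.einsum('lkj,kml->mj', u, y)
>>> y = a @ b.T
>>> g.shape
(23, 23)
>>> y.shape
(13, 3, 23)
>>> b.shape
(23, 19)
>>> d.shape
(19, 23)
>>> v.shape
(23,)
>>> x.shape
(19, 29, 23)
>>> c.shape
(23, 23)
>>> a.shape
(13, 3, 19)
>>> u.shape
(29, 23)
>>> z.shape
(19,)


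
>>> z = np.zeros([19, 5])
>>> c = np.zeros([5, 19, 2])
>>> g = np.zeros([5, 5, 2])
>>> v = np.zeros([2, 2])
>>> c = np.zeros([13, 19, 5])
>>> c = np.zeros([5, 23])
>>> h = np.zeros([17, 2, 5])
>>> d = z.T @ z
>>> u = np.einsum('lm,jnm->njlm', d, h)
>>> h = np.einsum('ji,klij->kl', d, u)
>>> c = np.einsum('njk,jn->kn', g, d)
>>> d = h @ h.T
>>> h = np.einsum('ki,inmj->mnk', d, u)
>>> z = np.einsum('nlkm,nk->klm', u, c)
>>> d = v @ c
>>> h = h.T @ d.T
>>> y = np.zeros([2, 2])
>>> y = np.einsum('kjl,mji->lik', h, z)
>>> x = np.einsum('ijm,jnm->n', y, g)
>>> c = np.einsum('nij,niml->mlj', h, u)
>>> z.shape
(5, 17, 5)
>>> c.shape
(5, 5, 2)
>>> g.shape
(5, 5, 2)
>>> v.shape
(2, 2)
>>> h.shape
(2, 17, 2)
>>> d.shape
(2, 5)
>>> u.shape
(2, 17, 5, 5)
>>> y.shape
(2, 5, 2)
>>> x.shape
(5,)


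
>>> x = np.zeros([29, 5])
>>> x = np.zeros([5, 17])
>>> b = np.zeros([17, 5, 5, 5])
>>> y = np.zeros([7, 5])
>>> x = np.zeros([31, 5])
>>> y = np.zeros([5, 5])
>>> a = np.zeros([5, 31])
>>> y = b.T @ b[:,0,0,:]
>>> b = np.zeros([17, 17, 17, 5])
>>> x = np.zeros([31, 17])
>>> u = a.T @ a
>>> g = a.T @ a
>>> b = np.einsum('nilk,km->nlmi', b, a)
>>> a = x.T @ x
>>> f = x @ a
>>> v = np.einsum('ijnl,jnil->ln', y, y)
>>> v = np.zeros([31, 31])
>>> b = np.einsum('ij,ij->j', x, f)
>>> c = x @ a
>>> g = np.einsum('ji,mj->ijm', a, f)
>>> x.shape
(31, 17)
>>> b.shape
(17,)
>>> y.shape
(5, 5, 5, 5)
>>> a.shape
(17, 17)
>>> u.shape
(31, 31)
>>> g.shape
(17, 17, 31)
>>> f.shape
(31, 17)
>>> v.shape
(31, 31)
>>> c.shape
(31, 17)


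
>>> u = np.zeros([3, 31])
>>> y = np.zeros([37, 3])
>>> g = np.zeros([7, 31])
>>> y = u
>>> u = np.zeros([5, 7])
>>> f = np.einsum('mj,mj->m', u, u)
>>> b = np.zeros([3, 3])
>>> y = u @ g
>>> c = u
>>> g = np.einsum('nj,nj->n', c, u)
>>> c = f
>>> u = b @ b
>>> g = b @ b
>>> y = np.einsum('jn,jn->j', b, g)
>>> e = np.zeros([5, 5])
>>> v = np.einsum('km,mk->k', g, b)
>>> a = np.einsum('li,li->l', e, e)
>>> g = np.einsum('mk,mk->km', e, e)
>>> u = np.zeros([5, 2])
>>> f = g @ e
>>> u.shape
(5, 2)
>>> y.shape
(3,)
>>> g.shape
(5, 5)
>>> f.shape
(5, 5)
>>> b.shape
(3, 3)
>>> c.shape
(5,)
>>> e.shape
(5, 5)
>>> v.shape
(3,)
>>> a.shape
(5,)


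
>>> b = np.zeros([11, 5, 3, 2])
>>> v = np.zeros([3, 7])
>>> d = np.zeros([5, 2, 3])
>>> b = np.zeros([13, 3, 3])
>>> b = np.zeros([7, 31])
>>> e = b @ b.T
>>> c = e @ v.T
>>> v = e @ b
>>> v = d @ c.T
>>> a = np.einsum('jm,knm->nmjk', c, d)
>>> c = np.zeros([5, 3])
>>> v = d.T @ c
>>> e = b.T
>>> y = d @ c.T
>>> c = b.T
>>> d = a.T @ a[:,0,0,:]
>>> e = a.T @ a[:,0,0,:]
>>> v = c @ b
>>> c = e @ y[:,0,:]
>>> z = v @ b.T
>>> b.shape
(7, 31)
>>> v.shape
(31, 31)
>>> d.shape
(5, 7, 3, 5)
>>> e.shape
(5, 7, 3, 5)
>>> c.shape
(5, 7, 3, 5)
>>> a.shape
(2, 3, 7, 5)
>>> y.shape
(5, 2, 5)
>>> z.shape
(31, 7)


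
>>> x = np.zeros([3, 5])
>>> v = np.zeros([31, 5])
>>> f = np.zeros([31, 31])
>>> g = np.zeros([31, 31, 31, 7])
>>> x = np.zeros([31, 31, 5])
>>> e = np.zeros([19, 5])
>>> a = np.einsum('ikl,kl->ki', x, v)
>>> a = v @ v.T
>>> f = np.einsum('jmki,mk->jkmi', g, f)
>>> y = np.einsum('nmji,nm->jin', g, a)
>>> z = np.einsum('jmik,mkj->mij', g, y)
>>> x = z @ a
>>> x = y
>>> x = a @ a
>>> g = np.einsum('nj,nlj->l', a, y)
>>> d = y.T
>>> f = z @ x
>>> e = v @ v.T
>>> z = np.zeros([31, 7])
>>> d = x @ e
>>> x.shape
(31, 31)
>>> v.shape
(31, 5)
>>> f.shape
(31, 31, 31)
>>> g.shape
(7,)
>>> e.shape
(31, 31)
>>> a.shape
(31, 31)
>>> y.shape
(31, 7, 31)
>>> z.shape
(31, 7)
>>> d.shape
(31, 31)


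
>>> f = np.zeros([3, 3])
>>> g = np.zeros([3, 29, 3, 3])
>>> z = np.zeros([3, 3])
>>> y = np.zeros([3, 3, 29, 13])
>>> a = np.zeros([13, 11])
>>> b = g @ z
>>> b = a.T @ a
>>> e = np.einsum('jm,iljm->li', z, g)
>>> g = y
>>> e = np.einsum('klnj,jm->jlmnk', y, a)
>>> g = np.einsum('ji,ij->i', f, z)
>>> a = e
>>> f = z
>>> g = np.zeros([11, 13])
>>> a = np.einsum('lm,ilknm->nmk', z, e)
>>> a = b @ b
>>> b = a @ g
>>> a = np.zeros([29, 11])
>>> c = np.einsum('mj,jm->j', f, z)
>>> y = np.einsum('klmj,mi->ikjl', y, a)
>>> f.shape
(3, 3)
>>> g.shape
(11, 13)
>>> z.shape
(3, 3)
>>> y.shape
(11, 3, 13, 3)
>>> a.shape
(29, 11)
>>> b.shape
(11, 13)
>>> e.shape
(13, 3, 11, 29, 3)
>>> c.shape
(3,)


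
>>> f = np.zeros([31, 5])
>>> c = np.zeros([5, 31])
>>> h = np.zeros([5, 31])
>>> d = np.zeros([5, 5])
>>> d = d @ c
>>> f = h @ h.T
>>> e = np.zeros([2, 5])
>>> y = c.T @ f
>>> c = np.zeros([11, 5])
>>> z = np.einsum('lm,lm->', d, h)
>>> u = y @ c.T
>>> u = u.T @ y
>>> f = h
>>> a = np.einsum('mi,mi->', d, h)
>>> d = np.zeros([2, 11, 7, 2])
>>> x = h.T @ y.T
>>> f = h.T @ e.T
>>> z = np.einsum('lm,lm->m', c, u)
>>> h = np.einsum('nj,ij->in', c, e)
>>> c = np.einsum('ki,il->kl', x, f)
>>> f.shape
(31, 2)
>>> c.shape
(31, 2)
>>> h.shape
(2, 11)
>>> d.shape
(2, 11, 7, 2)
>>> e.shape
(2, 5)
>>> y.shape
(31, 5)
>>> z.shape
(5,)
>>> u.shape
(11, 5)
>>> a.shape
()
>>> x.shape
(31, 31)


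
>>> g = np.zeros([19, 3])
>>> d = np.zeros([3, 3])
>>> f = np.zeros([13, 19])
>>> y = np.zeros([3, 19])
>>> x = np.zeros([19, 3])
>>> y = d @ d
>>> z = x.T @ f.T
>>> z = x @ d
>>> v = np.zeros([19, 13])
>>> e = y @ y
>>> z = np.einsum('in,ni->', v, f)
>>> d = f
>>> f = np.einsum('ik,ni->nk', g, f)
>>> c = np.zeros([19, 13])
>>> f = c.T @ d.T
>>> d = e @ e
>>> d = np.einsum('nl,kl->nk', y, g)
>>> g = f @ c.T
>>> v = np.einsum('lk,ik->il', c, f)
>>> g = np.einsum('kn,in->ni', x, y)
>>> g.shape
(3, 3)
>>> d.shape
(3, 19)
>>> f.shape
(13, 13)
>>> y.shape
(3, 3)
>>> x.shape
(19, 3)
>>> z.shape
()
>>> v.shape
(13, 19)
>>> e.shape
(3, 3)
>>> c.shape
(19, 13)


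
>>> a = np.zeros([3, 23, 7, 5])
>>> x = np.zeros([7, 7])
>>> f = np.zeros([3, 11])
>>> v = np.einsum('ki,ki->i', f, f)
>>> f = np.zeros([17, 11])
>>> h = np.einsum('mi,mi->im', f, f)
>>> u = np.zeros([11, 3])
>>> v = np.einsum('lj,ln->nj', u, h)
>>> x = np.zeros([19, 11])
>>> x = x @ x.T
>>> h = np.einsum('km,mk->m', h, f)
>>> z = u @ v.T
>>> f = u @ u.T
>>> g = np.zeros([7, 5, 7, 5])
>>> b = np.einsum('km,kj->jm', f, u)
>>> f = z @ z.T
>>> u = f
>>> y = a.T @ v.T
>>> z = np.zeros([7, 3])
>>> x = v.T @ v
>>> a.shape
(3, 23, 7, 5)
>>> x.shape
(3, 3)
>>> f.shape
(11, 11)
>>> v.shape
(17, 3)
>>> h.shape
(17,)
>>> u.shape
(11, 11)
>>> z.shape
(7, 3)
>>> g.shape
(7, 5, 7, 5)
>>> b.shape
(3, 11)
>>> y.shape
(5, 7, 23, 17)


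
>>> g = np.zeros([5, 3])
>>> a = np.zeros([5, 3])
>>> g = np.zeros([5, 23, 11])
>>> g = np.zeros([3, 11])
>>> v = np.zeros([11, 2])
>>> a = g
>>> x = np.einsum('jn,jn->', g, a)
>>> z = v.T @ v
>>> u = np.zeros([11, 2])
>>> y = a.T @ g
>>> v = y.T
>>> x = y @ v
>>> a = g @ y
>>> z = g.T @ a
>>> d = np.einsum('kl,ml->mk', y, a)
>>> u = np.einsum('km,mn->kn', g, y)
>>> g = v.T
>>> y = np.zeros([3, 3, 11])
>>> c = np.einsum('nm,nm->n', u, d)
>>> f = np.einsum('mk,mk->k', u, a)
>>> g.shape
(11, 11)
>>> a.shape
(3, 11)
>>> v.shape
(11, 11)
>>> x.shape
(11, 11)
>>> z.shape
(11, 11)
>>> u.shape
(3, 11)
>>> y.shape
(3, 3, 11)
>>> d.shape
(3, 11)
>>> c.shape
(3,)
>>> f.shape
(11,)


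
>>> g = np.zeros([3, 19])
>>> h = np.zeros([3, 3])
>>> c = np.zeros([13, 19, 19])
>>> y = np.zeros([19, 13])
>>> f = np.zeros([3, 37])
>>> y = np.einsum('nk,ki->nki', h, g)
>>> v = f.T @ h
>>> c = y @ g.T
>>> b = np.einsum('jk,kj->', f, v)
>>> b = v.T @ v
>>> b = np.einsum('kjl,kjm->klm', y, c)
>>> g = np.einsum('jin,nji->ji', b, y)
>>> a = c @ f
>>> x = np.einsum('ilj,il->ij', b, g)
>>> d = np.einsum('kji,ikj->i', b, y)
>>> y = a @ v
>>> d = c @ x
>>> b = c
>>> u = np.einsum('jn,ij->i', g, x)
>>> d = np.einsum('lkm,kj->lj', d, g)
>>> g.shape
(3, 19)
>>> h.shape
(3, 3)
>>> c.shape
(3, 3, 3)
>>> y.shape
(3, 3, 3)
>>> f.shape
(3, 37)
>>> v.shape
(37, 3)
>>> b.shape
(3, 3, 3)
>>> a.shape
(3, 3, 37)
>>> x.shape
(3, 3)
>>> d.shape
(3, 19)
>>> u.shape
(3,)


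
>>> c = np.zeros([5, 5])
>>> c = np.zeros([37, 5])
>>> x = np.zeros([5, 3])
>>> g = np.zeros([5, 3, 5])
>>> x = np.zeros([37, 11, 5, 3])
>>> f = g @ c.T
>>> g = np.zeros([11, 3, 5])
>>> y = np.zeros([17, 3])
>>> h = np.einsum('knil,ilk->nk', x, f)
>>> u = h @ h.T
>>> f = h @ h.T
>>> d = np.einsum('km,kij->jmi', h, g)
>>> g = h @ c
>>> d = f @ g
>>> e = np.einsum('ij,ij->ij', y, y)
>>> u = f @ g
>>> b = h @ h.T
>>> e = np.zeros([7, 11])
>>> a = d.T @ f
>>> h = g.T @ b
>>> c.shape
(37, 5)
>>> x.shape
(37, 11, 5, 3)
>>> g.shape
(11, 5)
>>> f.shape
(11, 11)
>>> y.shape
(17, 3)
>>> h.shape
(5, 11)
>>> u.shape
(11, 5)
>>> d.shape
(11, 5)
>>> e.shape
(7, 11)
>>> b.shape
(11, 11)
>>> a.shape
(5, 11)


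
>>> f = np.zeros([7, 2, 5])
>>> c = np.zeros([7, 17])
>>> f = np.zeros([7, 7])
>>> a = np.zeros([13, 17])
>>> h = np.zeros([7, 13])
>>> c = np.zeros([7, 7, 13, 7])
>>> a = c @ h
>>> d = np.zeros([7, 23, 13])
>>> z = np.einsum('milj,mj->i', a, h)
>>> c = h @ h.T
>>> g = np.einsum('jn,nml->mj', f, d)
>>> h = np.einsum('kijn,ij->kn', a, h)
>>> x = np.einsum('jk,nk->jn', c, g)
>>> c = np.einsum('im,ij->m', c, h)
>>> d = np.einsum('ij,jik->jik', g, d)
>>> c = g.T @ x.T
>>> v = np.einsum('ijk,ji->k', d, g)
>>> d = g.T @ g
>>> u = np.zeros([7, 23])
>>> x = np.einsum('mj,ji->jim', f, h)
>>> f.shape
(7, 7)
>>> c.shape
(7, 7)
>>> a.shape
(7, 7, 13, 13)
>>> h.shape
(7, 13)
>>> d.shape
(7, 7)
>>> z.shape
(7,)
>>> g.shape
(23, 7)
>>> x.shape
(7, 13, 7)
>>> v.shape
(13,)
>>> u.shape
(7, 23)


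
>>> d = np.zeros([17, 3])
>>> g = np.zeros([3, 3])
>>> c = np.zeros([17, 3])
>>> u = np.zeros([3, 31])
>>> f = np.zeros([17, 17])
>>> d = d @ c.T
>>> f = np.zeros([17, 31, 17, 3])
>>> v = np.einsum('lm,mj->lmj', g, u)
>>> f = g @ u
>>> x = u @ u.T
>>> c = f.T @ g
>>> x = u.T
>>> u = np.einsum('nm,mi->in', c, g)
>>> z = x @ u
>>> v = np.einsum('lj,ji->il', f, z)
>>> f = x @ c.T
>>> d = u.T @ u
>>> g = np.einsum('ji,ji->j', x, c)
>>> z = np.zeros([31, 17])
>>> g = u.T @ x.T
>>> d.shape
(31, 31)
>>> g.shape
(31, 31)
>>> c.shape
(31, 3)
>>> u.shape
(3, 31)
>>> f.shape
(31, 31)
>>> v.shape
(31, 3)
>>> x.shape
(31, 3)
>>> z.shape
(31, 17)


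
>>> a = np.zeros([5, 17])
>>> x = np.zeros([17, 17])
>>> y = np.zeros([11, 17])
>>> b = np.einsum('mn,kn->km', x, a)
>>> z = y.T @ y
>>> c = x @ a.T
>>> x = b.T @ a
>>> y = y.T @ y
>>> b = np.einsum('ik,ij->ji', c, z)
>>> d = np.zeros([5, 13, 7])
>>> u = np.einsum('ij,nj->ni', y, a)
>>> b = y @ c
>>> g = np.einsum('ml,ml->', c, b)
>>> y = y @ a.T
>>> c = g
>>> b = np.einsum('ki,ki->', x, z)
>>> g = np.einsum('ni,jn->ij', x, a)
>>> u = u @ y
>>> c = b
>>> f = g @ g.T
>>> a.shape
(5, 17)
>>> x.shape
(17, 17)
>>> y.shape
(17, 5)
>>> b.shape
()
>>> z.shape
(17, 17)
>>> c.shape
()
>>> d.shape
(5, 13, 7)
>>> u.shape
(5, 5)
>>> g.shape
(17, 5)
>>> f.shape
(17, 17)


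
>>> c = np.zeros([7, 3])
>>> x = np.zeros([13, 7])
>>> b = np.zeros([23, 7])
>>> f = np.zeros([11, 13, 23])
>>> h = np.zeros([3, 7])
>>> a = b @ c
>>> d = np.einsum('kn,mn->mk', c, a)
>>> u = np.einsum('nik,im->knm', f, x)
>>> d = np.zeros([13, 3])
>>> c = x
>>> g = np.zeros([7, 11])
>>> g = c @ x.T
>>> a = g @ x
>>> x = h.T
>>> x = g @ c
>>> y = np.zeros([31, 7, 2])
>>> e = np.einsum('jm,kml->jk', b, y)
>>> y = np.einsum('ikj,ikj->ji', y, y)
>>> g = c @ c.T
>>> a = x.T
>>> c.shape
(13, 7)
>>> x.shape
(13, 7)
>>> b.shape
(23, 7)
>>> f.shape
(11, 13, 23)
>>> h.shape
(3, 7)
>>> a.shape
(7, 13)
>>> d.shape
(13, 3)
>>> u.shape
(23, 11, 7)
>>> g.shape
(13, 13)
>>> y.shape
(2, 31)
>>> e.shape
(23, 31)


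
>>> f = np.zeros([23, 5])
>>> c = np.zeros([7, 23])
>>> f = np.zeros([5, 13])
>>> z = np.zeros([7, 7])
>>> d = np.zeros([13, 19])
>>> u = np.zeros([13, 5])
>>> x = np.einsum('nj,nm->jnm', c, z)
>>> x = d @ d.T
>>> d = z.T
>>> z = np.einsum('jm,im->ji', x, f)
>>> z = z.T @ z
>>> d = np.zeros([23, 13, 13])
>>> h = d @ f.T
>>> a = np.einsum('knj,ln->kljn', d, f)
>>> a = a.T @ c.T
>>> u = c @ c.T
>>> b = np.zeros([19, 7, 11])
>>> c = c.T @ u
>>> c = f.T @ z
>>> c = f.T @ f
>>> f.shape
(5, 13)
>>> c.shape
(13, 13)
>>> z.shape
(5, 5)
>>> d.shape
(23, 13, 13)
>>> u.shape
(7, 7)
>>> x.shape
(13, 13)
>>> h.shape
(23, 13, 5)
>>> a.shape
(13, 13, 5, 7)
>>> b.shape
(19, 7, 11)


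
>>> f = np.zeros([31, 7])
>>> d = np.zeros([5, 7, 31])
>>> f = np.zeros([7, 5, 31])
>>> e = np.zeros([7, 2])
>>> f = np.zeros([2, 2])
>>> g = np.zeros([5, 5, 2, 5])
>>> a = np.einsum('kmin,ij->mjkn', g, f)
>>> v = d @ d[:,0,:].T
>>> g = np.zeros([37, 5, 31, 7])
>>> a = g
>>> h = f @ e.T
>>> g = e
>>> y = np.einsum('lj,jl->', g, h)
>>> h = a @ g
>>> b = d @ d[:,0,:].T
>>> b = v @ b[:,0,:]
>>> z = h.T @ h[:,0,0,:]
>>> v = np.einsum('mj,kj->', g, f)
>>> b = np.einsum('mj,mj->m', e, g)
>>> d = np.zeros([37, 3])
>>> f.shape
(2, 2)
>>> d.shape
(37, 3)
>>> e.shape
(7, 2)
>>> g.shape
(7, 2)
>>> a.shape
(37, 5, 31, 7)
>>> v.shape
()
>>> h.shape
(37, 5, 31, 2)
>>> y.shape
()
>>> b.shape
(7,)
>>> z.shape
(2, 31, 5, 2)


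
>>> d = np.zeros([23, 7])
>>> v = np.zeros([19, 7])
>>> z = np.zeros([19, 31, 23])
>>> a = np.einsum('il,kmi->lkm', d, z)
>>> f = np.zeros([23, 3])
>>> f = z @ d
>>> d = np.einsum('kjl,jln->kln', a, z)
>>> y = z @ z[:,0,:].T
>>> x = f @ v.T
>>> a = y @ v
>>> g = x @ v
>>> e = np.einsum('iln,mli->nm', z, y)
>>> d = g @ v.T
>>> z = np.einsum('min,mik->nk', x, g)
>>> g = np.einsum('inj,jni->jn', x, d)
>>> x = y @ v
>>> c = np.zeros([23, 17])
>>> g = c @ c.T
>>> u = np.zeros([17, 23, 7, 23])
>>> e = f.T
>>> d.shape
(19, 31, 19)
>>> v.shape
(19, 7)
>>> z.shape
(19, 7)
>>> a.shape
(19, 31, 7)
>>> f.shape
(19, 31, 7)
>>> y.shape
(19, 31, 19)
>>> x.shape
(19, 31, 7)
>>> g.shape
(23, 23)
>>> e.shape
(7, 31, 19)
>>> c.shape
(23, 17)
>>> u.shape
(17, 23, 7, 23)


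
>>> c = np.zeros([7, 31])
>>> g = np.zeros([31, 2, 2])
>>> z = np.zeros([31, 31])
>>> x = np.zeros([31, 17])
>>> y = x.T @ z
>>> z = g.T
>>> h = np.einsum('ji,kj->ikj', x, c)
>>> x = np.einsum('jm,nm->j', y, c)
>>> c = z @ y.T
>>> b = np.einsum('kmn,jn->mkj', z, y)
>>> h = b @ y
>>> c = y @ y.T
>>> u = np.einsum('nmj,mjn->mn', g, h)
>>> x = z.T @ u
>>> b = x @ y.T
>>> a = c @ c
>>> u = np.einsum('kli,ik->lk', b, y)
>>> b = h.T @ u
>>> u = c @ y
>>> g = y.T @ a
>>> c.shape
(17, 17)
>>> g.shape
(31, 17)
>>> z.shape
(2, 2, 31)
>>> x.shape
(31, 2, 31)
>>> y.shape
(17, 31)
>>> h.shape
(2, 2, 31)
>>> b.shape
(31, 2, 31)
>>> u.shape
(17, 31)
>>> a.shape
(17, 17)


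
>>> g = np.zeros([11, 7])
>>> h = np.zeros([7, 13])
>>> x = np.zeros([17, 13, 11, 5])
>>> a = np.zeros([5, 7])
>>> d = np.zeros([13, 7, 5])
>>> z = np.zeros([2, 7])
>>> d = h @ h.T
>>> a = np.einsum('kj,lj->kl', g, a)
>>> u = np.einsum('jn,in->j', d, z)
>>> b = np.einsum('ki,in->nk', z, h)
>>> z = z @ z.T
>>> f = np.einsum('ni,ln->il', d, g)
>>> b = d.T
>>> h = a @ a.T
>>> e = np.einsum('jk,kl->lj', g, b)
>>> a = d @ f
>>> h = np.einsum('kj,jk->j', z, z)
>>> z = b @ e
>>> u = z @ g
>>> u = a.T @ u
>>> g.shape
(11, 7)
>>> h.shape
(2,)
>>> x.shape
(17, 13, 11, 5)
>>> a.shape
(7, 11)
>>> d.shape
(7, 7)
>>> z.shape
(7, 11)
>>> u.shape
(11, 7)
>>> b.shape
(7, 7)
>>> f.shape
(7, 11)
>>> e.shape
(7, 11)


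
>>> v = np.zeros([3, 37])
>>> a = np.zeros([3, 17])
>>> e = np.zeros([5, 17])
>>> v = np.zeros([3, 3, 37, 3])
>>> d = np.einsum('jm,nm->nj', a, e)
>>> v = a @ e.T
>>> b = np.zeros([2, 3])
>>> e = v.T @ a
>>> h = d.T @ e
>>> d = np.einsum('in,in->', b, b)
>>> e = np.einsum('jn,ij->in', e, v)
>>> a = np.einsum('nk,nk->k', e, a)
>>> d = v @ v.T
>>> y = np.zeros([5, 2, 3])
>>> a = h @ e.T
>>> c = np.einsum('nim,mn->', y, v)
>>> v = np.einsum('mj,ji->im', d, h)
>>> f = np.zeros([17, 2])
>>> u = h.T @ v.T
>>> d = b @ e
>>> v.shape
(17, 3)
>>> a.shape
(3, 3)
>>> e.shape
(3, 17)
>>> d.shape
(2, 17)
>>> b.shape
(2, 3)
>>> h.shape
(3, 17)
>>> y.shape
(5, 2, 3)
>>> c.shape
()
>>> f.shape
(17, 2)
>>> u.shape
(17, 17)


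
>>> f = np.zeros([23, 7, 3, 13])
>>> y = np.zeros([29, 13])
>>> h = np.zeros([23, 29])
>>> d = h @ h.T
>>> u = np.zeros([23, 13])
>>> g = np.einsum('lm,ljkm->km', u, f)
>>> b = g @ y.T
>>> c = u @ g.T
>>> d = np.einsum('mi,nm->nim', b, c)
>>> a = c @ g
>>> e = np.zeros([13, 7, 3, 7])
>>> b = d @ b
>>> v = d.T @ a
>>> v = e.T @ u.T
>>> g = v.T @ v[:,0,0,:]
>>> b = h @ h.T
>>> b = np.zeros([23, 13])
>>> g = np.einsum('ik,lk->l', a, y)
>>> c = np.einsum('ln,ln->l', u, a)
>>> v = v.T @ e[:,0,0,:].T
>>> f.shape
(23, 7, 3, 13)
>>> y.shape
(29, 13)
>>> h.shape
(23, 29)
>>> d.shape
(23, 29, 3)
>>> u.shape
(23, 13)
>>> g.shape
(29,)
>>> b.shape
(23, 13)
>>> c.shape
(23,)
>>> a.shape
(23, 13)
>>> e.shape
(13, 7, 3, 7)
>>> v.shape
(23, 7, 3, 13)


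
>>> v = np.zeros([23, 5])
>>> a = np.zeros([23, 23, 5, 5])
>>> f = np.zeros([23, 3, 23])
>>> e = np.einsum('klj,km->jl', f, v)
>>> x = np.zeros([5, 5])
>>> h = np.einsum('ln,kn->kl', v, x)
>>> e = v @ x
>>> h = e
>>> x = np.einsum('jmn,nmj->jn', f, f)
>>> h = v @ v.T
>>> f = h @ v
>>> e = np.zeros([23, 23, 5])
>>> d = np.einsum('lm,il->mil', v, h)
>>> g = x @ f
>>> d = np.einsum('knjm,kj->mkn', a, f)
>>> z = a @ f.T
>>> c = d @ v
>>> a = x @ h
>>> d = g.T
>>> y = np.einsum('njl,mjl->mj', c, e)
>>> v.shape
(23, 5)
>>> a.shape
(23, 23)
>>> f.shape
(23, 5)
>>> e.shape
(23, 23, 5)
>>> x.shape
(23, 23)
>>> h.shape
(23, 23)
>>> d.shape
(5, 23)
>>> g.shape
(23, 5)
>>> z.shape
(23, 23, 5, 23)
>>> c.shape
(5, 23, 5)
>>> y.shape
(23, 23)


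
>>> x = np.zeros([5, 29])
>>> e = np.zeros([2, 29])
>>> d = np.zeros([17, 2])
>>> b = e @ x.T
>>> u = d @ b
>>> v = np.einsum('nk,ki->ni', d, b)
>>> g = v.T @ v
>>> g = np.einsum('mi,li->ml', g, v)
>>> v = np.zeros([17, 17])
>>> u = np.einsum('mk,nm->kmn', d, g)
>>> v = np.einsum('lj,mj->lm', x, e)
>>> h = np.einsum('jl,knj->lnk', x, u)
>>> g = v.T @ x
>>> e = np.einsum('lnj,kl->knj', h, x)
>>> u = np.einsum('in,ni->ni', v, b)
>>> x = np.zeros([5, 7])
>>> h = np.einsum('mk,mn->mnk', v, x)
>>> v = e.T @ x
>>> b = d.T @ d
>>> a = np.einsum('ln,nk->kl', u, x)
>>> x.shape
(5, 7)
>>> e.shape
(5, 17, 2)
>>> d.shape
(17, 2)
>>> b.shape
(2, 2)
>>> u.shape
(2, 5)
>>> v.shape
(2, 17, 7)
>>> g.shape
(2, 29)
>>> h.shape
(5, 7, 2)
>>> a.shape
(7, 2)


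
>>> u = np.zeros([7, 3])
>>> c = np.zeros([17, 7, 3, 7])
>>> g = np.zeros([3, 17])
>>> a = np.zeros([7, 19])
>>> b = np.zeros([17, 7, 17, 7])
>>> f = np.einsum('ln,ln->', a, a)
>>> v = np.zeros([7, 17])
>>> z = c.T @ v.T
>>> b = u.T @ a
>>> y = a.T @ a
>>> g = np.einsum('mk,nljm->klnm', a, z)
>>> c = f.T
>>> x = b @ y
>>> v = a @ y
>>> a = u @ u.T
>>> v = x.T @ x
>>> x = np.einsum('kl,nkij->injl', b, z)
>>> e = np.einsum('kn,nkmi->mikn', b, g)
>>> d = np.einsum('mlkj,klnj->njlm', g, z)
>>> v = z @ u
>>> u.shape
(7, 3)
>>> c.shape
()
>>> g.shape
(19, 3, 7, 7)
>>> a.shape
(7, 7)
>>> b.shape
(3, 19)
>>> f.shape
()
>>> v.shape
(7, 3, 7, 3)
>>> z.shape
(7, 3, 7, 7)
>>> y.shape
(19, 19)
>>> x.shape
(7, 7, 7, 19)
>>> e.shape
(7, 7, 3, 19)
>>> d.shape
(7, 7, 3, 19)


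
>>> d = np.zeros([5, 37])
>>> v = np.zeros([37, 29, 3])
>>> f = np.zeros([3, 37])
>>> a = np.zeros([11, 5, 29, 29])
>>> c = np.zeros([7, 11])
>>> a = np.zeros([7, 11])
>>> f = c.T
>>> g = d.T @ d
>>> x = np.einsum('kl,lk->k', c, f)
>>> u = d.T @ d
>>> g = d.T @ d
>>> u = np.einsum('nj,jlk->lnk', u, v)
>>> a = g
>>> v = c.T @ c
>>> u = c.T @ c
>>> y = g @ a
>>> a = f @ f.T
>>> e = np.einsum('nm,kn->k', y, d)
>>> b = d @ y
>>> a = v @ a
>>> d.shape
(5, 37)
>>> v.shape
(11, 11)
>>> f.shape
(11, 7)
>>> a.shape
(11, 11)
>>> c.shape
(7, 11)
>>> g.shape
(37, 37)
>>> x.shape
(7,)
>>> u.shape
(11, 11)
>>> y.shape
(37, 37)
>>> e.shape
(5,)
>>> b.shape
(5, 37)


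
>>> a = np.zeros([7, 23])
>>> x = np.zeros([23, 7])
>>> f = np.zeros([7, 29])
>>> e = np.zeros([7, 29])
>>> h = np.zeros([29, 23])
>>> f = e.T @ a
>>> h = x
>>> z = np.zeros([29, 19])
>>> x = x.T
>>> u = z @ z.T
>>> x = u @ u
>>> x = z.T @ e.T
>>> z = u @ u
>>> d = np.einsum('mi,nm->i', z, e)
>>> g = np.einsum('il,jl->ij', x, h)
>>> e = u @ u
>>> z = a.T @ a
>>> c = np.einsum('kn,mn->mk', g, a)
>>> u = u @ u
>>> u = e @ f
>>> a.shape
(7, 23)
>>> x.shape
(19, 7)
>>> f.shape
(29, 23)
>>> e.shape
(29, 29)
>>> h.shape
(23, 7)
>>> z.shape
(23, 23)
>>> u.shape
(29, 23)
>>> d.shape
(29,)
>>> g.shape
(19, 23)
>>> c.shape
(7, 19)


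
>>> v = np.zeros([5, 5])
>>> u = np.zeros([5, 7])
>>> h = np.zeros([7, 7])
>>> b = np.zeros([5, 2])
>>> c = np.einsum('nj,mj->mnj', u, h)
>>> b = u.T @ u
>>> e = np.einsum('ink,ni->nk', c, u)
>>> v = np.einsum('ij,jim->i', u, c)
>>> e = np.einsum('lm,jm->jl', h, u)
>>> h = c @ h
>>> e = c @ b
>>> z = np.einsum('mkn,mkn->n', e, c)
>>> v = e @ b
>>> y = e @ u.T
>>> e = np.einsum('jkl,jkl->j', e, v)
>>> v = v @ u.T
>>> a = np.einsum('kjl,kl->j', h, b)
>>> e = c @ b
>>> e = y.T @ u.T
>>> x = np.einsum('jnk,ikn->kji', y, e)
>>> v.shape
(7, 5, 5)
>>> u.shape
(5, 7)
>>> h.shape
(7, 5, 7)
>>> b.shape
(7, 7)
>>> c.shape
(7, 5, 7)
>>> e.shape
(5, 5, 5)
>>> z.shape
(7,)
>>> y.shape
(7, 5, 5)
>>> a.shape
(5,)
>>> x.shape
(5, 7, 5)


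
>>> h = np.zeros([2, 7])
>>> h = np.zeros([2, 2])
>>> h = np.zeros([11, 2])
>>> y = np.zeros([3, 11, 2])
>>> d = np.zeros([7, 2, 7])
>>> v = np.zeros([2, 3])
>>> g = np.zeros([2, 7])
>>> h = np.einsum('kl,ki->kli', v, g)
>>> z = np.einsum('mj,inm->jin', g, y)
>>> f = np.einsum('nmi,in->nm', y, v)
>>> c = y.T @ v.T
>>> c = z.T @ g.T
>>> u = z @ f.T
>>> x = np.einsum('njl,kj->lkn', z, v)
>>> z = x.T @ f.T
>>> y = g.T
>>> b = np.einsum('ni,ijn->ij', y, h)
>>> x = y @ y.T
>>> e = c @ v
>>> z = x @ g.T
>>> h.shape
(2, 3, 7)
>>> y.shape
(7, 2)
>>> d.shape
(7, 2, 7)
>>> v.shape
(2, 3)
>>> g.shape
(2, 7)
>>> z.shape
(7, 2)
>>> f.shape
(3, 11)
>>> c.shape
(11, 3, 2)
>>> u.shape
(7, 3, 3)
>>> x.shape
(7, 7)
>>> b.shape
(2, 3)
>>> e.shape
(11, 3, 3)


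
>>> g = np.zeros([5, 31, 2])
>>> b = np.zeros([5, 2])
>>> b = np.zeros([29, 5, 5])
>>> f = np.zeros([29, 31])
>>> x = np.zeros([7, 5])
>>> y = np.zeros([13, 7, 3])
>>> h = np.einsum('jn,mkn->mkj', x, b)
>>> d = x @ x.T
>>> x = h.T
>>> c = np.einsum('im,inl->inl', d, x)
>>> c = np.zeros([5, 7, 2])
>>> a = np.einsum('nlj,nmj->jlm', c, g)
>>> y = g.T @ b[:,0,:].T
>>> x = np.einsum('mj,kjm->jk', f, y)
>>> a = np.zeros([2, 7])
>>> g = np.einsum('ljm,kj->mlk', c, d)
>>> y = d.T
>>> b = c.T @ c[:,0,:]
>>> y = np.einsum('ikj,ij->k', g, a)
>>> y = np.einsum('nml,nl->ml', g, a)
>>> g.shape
(2, 5, 7)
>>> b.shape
(2, 7, 2)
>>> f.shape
(29, 31)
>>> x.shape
(31, 2)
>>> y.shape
(5, 7)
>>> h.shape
(29, 5, 7)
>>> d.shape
(7, 7)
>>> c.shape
(5, 7, 2)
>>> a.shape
(2, 7)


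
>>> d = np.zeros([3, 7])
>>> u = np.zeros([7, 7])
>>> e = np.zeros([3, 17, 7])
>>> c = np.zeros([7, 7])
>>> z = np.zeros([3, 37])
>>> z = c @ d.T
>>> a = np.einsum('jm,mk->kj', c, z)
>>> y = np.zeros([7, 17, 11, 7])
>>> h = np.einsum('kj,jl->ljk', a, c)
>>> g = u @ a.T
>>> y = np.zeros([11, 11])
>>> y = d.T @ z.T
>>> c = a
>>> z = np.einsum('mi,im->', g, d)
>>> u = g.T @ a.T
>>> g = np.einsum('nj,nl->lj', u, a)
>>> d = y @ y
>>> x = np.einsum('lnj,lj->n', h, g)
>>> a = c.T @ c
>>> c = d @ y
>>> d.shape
(7, 7)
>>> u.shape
(3, 3)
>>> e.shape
(3, 17, 7)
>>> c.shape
(7, 7)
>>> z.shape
()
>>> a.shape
(7, 7)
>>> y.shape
(7, 7)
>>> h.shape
(7, 7, 3)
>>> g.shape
(7, 3)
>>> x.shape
(7,)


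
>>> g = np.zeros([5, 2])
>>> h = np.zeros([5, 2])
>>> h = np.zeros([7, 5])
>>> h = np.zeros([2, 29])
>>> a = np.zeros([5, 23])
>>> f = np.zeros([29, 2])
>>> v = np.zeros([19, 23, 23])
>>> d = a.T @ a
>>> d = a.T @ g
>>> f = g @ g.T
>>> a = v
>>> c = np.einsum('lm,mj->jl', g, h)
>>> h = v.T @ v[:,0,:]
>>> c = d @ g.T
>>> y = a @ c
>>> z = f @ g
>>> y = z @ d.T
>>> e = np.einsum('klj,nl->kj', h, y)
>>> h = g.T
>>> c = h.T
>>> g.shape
(5, 2)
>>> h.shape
(2, 5)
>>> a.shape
(19, 23, 23)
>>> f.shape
(5, 5)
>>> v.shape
(19, 23, 23)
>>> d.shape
(23, 2)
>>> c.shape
(5, 2)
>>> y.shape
(5, 23)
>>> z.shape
(5, 2)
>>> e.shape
(23, 23)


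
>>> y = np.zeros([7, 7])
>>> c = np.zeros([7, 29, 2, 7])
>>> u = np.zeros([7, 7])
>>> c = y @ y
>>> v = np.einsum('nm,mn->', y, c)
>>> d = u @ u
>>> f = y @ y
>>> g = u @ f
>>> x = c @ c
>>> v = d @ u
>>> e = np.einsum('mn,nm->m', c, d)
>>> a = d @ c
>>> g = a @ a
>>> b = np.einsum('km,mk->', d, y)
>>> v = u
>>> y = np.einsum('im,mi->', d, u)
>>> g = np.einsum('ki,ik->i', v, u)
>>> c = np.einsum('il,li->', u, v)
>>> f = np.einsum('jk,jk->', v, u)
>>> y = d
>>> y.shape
(7, 7)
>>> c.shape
()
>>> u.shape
(7, 7)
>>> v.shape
(7, 7)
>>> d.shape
(7, 7)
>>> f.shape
()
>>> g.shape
(7,)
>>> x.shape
(7, 7)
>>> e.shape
(7,)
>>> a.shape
(7, 7)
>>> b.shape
()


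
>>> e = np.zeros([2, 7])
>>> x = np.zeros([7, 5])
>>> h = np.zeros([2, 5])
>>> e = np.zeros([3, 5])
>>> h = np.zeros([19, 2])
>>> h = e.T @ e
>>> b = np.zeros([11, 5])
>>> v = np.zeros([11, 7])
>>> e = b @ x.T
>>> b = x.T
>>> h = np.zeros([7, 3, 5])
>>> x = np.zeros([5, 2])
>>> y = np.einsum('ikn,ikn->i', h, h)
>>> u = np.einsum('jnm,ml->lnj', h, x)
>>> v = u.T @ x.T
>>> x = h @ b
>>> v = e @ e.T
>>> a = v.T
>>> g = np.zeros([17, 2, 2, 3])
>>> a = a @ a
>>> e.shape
(11, 7)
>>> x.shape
(7, 3, 7)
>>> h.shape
(7, 3, 5)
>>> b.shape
(5, 7)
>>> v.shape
(11, 11)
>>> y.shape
(7,)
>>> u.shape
(2, 3, 7)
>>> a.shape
(11, 11)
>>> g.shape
(17, 2, 2, 3)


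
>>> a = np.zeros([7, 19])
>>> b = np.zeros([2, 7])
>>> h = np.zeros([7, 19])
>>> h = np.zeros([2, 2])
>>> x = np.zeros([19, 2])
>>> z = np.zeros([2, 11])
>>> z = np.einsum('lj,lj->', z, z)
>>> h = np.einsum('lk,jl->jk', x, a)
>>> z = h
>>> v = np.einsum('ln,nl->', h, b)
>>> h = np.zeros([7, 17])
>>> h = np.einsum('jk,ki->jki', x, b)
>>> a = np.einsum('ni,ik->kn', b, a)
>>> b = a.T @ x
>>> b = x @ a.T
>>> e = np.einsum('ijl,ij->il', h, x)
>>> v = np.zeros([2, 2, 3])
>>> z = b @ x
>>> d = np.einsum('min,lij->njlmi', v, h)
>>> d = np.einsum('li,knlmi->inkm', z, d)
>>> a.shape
(19, 2)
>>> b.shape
(19, 19)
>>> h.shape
(19, 2, 7)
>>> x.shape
(19, 2)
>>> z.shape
(19, 2)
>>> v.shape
(2, 2, 3)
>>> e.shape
(19, 7)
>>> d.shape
(2, 7, 3, 2)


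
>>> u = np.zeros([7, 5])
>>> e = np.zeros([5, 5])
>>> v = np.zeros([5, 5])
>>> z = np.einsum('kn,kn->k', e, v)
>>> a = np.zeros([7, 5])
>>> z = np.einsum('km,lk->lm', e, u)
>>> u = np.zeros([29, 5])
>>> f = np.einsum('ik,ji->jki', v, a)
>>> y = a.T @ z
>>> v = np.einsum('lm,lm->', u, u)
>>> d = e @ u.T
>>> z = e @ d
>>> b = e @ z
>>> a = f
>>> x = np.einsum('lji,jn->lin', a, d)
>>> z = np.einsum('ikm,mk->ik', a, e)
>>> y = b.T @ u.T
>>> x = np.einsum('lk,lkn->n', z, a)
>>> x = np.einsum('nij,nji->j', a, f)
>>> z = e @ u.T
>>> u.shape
(29, 5)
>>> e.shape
(5, 5)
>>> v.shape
()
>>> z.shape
(5, 29)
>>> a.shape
(7, 5, 5)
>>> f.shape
(7, 5, 5)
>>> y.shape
(29, 29)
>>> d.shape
(5, 29)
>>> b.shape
(5, 29)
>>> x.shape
(5,)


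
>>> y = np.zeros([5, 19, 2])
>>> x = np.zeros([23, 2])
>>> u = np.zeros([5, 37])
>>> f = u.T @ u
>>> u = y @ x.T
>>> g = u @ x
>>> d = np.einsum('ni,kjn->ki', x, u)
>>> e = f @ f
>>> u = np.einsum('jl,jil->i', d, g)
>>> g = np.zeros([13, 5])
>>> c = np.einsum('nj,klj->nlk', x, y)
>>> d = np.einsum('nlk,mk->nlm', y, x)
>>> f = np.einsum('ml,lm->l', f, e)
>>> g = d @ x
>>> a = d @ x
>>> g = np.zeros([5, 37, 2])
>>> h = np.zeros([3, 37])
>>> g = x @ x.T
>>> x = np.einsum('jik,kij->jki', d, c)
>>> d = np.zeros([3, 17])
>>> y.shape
(5, 19, 2)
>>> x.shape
(5, 23, 19)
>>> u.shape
(19,)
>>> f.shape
(37,)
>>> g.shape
(23, 23)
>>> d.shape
(3, 17)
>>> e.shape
(37, 37)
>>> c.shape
(23, 19, 5)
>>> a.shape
(5, 19, 2)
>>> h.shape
(3, 37)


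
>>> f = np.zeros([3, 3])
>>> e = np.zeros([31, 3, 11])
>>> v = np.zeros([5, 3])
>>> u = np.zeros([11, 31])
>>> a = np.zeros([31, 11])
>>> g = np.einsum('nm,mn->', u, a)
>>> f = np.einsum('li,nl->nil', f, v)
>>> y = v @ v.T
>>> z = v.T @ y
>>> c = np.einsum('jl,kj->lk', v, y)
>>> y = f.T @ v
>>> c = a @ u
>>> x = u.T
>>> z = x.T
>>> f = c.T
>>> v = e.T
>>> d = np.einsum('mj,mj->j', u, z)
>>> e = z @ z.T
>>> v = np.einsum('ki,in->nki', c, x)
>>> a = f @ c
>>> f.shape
(31, 31)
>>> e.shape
(11, 11)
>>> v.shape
(11, 31, 31)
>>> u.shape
(11, 31)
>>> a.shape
(31, 31)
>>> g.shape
()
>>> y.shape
(3, 3, 3)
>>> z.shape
(11, 31)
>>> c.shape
(31, 31)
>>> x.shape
(31, 11)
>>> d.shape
(31,)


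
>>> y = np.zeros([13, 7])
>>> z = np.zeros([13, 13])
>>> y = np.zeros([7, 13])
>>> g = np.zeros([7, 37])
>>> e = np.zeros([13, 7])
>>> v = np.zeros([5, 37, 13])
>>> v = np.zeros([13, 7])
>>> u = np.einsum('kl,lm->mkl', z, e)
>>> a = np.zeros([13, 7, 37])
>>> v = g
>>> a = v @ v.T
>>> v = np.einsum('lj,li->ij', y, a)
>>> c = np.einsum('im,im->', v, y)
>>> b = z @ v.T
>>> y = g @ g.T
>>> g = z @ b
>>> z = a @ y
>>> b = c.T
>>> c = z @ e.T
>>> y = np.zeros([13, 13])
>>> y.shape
(13, 13)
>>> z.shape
(7, 7)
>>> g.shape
(13, 7)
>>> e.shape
(13, 7)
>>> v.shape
(7, 13)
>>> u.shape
(7, 13, 13)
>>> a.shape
(7, 7)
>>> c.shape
(7, 13)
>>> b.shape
()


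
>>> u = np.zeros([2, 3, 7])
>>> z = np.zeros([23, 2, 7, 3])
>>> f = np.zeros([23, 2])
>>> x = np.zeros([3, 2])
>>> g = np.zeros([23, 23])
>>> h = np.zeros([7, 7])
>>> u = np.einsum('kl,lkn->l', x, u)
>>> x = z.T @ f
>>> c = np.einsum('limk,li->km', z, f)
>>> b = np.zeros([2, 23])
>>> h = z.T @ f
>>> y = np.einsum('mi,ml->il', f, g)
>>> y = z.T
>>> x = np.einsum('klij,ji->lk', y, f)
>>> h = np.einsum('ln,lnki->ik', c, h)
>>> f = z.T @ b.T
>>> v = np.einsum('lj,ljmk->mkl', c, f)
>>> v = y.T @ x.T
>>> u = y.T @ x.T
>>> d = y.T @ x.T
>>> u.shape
(23, 2, 7, 7)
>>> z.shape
(23, 2, 7, 3)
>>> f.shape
(3, 7, 2, 2)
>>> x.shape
(7, 3)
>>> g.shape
(23, 23)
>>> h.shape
(2, 2)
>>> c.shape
(3, 7)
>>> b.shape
(2, 23)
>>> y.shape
(3, 7, 2, 23)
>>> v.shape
(23, 2, 7, 7)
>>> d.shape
(23, 2, 7, 7)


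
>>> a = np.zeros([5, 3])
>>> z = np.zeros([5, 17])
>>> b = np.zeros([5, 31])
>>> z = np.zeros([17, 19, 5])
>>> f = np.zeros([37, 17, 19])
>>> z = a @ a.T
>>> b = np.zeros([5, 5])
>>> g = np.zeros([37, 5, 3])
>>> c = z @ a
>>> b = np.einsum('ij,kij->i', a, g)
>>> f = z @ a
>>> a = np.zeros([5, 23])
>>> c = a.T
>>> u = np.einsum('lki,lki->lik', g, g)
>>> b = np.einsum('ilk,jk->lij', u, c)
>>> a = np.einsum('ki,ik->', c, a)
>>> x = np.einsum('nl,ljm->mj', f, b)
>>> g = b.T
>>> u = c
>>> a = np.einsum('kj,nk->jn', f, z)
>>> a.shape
(3, 5)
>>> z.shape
(5, 5)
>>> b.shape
(3, 37, 23)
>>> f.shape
(5, 3)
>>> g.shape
(23, 37, 3)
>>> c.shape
(23, 5)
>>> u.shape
(23, 5)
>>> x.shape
(23, 37)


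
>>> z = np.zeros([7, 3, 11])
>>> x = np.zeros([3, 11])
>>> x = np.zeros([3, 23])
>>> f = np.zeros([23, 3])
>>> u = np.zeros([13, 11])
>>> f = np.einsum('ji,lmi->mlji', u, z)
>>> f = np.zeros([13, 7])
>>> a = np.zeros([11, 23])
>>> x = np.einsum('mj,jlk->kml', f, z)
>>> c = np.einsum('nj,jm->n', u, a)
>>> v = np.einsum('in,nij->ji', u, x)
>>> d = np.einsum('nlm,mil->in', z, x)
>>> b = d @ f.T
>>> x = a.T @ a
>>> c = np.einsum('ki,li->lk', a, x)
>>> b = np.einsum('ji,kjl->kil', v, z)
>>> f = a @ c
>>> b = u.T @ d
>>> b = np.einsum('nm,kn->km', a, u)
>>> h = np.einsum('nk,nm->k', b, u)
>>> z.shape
(7, 3, 11)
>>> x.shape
(23, 23)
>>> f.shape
(11, 11)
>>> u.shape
(13, 11)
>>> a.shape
(11, 23)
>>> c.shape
(23, 11)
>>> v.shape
(3, 13)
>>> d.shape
(13, 7)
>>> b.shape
(13, 23)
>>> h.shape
(23,)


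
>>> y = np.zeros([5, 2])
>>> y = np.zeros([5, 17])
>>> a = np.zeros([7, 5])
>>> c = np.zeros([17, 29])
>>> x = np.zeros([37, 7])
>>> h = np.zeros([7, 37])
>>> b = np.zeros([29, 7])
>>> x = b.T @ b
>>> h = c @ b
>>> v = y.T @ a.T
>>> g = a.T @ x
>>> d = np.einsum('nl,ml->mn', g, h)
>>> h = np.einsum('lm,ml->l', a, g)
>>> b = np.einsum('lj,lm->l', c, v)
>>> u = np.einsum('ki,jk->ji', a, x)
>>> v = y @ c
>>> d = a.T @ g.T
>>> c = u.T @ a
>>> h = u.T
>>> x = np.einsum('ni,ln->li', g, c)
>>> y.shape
(5, 17)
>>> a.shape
(7, 5)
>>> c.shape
(5, 5)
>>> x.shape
(5, 7)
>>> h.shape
(5, 7)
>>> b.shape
(17,)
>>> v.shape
(5, 29)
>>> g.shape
(5, 7)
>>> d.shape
(5, 5)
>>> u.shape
(7, 5)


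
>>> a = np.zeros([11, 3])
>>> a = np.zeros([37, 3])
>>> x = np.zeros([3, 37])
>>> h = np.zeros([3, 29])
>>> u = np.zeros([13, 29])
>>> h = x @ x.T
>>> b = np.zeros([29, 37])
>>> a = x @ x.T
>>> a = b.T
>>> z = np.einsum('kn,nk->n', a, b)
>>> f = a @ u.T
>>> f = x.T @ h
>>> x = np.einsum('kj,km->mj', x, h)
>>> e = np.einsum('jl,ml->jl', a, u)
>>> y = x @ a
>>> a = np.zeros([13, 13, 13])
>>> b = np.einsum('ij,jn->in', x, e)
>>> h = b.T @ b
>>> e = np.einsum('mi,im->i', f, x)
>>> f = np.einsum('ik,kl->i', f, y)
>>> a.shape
(13, 13, 13)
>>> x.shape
(3, 37)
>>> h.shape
(29, 29)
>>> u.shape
(13, 29)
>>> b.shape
(3, 29)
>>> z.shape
(29,)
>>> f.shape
(37,)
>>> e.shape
(3,)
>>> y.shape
(3, 29)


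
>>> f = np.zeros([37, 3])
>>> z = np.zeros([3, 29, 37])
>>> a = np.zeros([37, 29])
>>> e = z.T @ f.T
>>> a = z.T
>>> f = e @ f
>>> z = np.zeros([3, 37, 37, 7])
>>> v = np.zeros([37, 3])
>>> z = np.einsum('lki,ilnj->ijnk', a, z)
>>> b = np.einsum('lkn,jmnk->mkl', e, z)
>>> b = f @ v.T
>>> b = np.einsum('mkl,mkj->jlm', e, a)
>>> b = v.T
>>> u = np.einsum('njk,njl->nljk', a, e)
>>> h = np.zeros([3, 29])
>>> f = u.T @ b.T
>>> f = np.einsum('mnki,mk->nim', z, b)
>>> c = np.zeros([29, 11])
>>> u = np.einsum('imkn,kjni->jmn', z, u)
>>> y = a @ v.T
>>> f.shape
(7, 29, 3)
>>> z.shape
(3, 7, 37, 29)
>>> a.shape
(37, 29, 3)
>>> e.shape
(37, 29, 37)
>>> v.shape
(37, 3)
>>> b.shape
(3, 37)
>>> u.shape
(37, 7, 29)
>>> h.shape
(3, 29)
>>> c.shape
(29, 11)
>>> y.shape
(37, 29, 37)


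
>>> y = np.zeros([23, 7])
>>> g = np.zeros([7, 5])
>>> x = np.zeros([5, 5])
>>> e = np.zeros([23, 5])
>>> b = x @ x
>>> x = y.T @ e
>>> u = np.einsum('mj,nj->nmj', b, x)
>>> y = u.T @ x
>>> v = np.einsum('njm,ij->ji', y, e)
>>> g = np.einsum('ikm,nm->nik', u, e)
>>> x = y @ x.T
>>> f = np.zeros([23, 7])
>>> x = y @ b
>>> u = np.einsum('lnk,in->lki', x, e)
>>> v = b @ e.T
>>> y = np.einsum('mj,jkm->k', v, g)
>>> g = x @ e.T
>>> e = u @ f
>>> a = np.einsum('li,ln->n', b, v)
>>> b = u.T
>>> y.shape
(7,)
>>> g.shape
(5, 5, 23)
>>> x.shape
(5, 5, 5)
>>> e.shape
(5, 5, 7)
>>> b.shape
(23, 5, 5)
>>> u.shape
(5, 5, 23)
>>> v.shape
(5, 23)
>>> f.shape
(23, 7)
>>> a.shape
(23,)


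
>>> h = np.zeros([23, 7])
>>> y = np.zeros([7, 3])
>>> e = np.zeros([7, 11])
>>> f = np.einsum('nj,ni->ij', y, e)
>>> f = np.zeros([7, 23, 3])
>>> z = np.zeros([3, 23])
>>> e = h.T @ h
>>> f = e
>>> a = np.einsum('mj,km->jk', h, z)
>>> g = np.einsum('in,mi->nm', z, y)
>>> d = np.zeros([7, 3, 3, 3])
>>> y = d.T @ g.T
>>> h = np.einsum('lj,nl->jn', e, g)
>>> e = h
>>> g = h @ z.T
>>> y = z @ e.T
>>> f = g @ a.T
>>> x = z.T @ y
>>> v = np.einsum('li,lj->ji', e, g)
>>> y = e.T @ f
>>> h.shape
(7, 23)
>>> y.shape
(23, 7)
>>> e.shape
(7, 23)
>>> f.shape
(7, 7)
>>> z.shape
(3, 23)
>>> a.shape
(7, 3)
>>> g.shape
(7, 3)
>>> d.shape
(7, 3, 3, 3)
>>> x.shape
(23, 7)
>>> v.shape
(3, 23)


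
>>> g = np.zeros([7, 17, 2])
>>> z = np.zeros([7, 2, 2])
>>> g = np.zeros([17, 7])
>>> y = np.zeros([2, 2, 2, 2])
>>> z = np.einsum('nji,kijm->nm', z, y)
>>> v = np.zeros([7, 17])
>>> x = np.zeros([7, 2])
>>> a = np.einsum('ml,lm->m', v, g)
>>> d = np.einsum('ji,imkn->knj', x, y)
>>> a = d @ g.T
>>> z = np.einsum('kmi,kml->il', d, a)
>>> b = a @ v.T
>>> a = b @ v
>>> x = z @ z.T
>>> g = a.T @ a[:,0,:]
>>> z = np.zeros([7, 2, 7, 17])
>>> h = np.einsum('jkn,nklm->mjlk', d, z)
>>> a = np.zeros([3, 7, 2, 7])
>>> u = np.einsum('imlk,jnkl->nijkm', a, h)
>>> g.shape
(17, 2, 17)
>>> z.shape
(7, 2, 7, 17)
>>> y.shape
(2, 2, 2, 2)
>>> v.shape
(7, 17)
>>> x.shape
(7, 7)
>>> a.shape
(3, 7, 2, 7)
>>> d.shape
(2, 2, 7)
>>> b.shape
(2, 2, 7)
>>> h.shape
(17, 2, 7, 2)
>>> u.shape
(2, 3, 17, 7, 7)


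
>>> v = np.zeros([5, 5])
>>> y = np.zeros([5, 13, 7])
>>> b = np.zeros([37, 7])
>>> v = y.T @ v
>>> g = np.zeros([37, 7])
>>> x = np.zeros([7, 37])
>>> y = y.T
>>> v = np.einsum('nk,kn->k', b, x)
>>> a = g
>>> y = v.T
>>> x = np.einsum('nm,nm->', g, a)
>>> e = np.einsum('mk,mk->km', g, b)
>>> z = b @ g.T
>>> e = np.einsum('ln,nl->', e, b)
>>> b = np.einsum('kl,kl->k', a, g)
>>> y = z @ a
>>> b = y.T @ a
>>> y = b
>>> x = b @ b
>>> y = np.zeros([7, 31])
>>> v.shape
(7,)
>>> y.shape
(7, 31)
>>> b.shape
(7, 7)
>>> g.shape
(37, 7)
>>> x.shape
(7, 7)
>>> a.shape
(37, 7)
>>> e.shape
()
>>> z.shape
(37, 37)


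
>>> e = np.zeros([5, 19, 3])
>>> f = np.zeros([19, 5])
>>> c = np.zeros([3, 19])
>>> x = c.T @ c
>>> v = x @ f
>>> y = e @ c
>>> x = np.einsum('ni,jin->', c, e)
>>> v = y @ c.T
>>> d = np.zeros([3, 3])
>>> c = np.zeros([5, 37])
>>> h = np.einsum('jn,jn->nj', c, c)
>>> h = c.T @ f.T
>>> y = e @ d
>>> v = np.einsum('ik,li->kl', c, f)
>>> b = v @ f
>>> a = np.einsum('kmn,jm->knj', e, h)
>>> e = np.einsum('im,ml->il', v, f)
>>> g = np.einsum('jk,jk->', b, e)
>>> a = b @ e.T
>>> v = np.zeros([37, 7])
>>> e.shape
(37, 5)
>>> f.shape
(19, 5)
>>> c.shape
(5, 37)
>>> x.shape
()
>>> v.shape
(37, 7)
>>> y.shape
(5, 19, 3)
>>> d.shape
(3, 3)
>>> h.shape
(37, 19)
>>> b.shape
(37, 5)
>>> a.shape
(37, 37)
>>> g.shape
()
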